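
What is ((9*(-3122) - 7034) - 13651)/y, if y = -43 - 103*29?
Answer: 161/10 ≈ 16.100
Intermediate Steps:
y = -3030 (y = -43 - 2987 = -3030)
((9*(-3122) - 7034) - 13651)/y = ((9*(-3122) - 7034) - 13651)/(-3030) = ((-28098 - 7034) - 13651)*(-1/3030) = (-35132 - 13651)*(-1/3030) = -48783*(-1/3030) = 161/10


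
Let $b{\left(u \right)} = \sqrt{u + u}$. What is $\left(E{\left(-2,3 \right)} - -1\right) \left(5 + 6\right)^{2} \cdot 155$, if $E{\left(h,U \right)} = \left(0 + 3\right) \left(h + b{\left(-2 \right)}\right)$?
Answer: $-93775 + 112530 i \approx -93775.0 + 1.1253 \cdot 10^{5} i$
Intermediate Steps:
$b{\left(u \right)} = \sqrt{2} \sqrt{u}$ ($b{\left(u \right)} = \sqrt{2 u} = \sqrt{2} \sqrt{u}$)
$E{\left(h,U \right)} = 3 h + 6 i$ ($E{\left(h,U \right)} = \left(0 + 3\right) \left(h + \sqrt{2} \sqrt{-2}\right) = 3 \left(h + \sqrt{2} i \sqrt{2}\right) = 3 \left(h + 2 i\right) = 3 h + 6 i$)
$\left(E{\left(-2,3 \right)} - -1\right) \left(5 + 6\right)^{2} \cdot 155 = \left(\left(3 \left(-2\right) + 6 i\right) - -1\right) \left(5 + 6\right)^{2} \cdot 155 = \left(\left(-6 + 6 i\right) + 1\right) 11^{2} \cdot 155 = \left(-5 + 6 i\right) 121 \cdot 155 = \left(-605 + 726 i\right) 155 = -93775 + 112530 i$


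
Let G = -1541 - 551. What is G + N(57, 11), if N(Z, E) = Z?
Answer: -2035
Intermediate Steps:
G = -2092
G + N(57, 11) = -2092 + 57 = -2035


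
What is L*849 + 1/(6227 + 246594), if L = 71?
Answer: 15239797060/252821 ≈ 60279.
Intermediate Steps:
L*849 + 1/(6227 + 246594) = 71*849 + 1/(6227 + 246594) = 60279 + 1/252821 = 15239797060/252821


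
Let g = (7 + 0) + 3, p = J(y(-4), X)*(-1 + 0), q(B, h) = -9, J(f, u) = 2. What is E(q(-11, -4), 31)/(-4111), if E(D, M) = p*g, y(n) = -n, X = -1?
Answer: 20/4111 ≈ 0.0048650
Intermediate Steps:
p = -2 (p = 2*(-1 + 0) = 2*(-1) = -2)
g = 10 (g = 7 + 3 = 10)
E(D, M) = -20 (E(D, M) = -2*10 = -20)
E(q(-11, -4), 31)/(-4111) = -20/(-4111) = -20*(-1/4111) = 20/4111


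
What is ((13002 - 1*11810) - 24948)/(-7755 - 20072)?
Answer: 23756/27827 ≈ 0.85370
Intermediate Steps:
((13002 - 1*11810) - 24948)/(-7755 - 20072) = ((13002 - 11810) - 24948)/(-27827) = (1192 - 24948)*(-1/27827) = -23756*(-1/27827) = 23756/27827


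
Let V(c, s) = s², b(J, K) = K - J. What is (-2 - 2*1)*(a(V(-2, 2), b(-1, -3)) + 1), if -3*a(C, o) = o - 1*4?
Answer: -12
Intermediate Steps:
a(C, o) = 4/3 - o/3 (a(C, o) = -(o - 1*4)/3 = -(o - 4)/3 = -(-4 + o)/3 = 4/3 - o/3)
(-2 - 2*1)*(a(V(-2, 2), b(-1, -3)) + 1) = (-2 - 2*1)*((4/3 - (-3 - 1*(-1))/3) + 1) = (-2 - 2)*((4/3 - (-3 + 1)/3) + 1) = -4*((4/3 - ⅓*(-2)) + 1) = -4*((4/3 + ⅔) + 1) = -4*(2 + 1) = -4*3 = -12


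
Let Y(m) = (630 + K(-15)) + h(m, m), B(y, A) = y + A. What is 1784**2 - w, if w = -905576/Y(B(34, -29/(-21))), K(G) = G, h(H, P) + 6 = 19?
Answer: 3184098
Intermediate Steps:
h(H, P) = 13 (h(H, P) = -6 + 19 = 13)
B(y, A) = A + y
Y(m) = 628 (Y(m) = (630 - 15) + 13 = 615 + 13 = 628)
w = -1442 (w = -905576/628 = -905576*1/628 = -1442)
1784**2 - w = 1784**2 - 1*(-1442) = 3182656 + 1442 = 3184098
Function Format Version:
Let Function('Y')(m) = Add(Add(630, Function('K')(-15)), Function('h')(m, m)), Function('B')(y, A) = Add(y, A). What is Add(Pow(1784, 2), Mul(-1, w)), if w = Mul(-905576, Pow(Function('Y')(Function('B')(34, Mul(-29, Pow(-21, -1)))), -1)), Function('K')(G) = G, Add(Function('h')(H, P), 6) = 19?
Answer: 3184098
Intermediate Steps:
Function('h')(H, P) = 13 (Function('h')(H, P) = Add(-6, 19) = 13)
Function('B')(y, A) = Add(A, y)
Function('Y')(m) = 628 (Function('Y')(m) = Add(Add(630, -15), 13) = Add(615, 13) = 628)
w = -1442 (w = Mul(-905576, Pow(628, -1)) = Mul(-905576, Rational(1, 628)) = -1442)
Add(Pow(1784, 2), Mul(-1, w)) = Add(Pow(1784, 2), Mul(-1, -1442)) = Add(3182656, 1442) = 3184098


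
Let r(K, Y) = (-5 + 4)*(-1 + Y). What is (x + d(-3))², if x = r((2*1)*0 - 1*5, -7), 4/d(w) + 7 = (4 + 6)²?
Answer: 559504/8649 ≈ 64.690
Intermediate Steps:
d(w) = 4/93 (d(w) = 4/(-7 + (4 + 6)²) = 4/(-7 + 10²) = 4/(-7 + 100) = 4/93)
r(K, Y) = 1 - Y (r(K, Y) = -(-1 + Y) = 1 - Y)
x = 8 (x = 1 - 1*(-7) = 1 + 7 = 8)
(x + d(-3))² = (8 + 4/93)² = (748/93)² = 559504/8649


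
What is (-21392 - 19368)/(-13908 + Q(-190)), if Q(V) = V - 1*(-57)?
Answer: 40760/14041 ≈ 2.9029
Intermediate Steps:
Q(V) = 57 + V (Q(V) = V + 57 = 57 + V)
(-21392 - 19368)/(-13908 + Q(-190)) = (-21392 - 19368)/(-13908 + (57 - 190)) = -40760/(-13908 - 133) = -40760/(-14041) = -40760*(-1/14041) = 40760/14041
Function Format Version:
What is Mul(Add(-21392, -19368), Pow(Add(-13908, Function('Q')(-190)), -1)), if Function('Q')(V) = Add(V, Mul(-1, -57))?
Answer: Rational(40760, 14041) ≈ 2.9029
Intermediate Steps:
Function('Q')(V) = Add(57, V) (Function('Q')(V) = Add(V, 57) = Add(57, V))
Mul(Add(-21392, -19368), Pow(Add(-13908, Function('Q')(-190)), -1)) = Mul(Add(-21392, -19368), Pow(Add(-13908, Add(57, -190)), -1)) = Mul(-40760, Pow(Add(-13908, -133), -1)) = Mul(-40760, Pow(-14041, -1)) = Mul(-40760, Rational(-1, 14041)) = Rational(40760, 14041)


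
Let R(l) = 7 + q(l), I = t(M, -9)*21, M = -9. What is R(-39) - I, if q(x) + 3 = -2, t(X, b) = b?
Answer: 191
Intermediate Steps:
q(x) = -5 (q(x) = -3 - 2 = -5)
I = -189 (I = -9*21 = -189)
R(l) = 2 (R(l) = 7 - 5 = 2)
R(-39) - I = 2 - 1*(-189) = 2 + 189 = 191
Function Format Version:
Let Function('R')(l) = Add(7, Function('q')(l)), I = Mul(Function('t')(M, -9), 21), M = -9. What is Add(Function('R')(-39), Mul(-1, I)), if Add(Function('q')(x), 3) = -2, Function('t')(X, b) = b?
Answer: 191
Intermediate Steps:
Function('q')(x) = -5 (Function('q')(x) = Add(-3, -2) = -5)
I = -189 (I = Mul(-9, 21) = -189)
Function('R')(l) = 2 (Function('R')(l) = Add(7, -5) = 2)
Add(Function('R')(-39), Mul(-1, I)) = Add(2, Mul(-1, -189)) = Add(2, 189) = 191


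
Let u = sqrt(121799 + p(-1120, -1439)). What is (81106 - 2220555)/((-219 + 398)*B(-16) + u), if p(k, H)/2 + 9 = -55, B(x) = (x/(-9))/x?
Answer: -3446652339/9823310 - 519886107*sqrt(13519)/9823310 ≈ -6504.4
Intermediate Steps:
B(x) = -1/9 (B(x) = (x*(-1/9))/x = (-x/9)/x = -1/9)
p(k, H) = -128 (p(k, H) = -18 + 2*(-55) = -18 - 110 = -128)
u = 3*sqrt(13519) (u = sqrt(121799 - 128) = sqrt(121671) = 3*sqrt(13519) ≈ 348.81)
(81106 - 2220555)/((-219 + 398)*B(-16) + u) = (81106 - 2220555)/((-219 + 398)*(-1/9) + 3*sqrt(13519)) = -2139449/(179*(-1/9) + 3*sqrt(13519)) = -2139449/(-179/9 + 3*sqrt(13519))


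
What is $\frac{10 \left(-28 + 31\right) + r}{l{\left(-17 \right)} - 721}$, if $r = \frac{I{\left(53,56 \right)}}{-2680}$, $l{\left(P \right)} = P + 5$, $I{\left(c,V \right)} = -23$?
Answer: $- \frac{80423}{1964440} \approx -0.040939$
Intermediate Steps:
$l{\left(P \right)} = 5 + P$
$r = \frac{23}{2680}$ ($r = - \frac{23}{-2680} = \left(-23\right) \left(- \frac{1}{2680}\right) = \frac{23}{2680} \approx 0.0085821$)
$\frac{10 \left(-28 + 31\right) + r}{l{\left(-17 \right)} - 721} = \frac{10 \left(-28 + 31\right) + \frac{23}{2680}}{\left(5 - 17\right) - 721} = \frac{10 \cdot 3 + \frac{23}{2680}}{-12 - 721} = \frac{30 + \frac{23}{2680}}{-733} = \frac{80423}{2680} \left(- \frac{1}{733}\right) = - \frac{80423}{1964440}$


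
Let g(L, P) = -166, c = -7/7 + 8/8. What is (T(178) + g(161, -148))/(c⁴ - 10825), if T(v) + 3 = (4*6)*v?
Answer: -4103/10825 ≈ -0.37903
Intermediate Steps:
c = 0 (c = -7*⅐ + 8*(⅛) = -1 + 1 = 0)
T(v) = -3 + 24*v (T(v) = -3 + (4*6)*v = -3 + 24*v)
(T(178) + g(161, -148))/(c⁴ - 10825) = ((-3 + 24*178) - 166)/(0⁴ - 10825) = ((-3 + 4272) - 166)/(0 - 10825) = (4269 - 166)/(-10825) = 4103*(-1/10825) = -4103/10825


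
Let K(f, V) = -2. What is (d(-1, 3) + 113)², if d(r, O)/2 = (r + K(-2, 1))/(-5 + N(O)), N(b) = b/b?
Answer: 52441/4 ≈ 13110.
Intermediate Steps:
N(b) = 1
d(r, O) = 1 - r/2 (d(r, O) = 2*((r - 2)/(-5 + 1)) = 2*((-2 + r)/(-4)) = 2*((-2 + r)*(-¼)) = 2*(½ - r/4) = 1 - r/2)
(d(-1, 3) + 113)² = ((1 - ½*(-1)) + 113)² = ((1 + ½) + 113)² = (3/2 + 113)² = (229/2)² = 52441/4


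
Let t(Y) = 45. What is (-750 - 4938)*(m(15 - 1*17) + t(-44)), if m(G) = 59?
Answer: -591552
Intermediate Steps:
(-750 - 4938)*(m(15 - 1*17) + t(-44)) = (-750 - 4938)*(59 + 45) = -5688*104 = -591552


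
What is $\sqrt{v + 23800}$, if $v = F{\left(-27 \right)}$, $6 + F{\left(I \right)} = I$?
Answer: $\sqrt{23767} \approx 154.17$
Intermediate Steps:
$F{\left(I \right)} = -6 + I$
$v = -33$ ($v = -6 - 27 = -33$)
$\sqrt{v + 23800} = \sqrt{-33 + 23800} = \sqrt{23767}$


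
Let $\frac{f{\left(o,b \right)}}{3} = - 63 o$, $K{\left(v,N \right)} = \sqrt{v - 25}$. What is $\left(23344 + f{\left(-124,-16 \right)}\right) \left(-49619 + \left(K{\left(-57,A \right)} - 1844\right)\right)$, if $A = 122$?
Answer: $-2407439140 + 46780 i \sqrt{82} \approx -2.4074 \cdot 10^{9} + 4.2361 \cdot 10^{5} i$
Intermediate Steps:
$K{\left(v,N \right)} = \sqrt{-25 + v}$
$f{\left(o,b \right)} = - 189 o$ ($f{\left(o,b \right)} = 3 \left(- 63 o\right) = - 189 o$)
$\left(23344 + f{\left(-124,-16 \right)}\right) \left(-49619 + \left(K{\left(-57,A \right)} - 1844\right)\right) = \left(23344 - -23436\right) \left(-49619 - \left(1844 - \sqrt{-25 - 57}\right)\right) = \left(23344 + 23436\right) \left(-49619 - \left(1844 - \sqrt{-82}\right)\right) = 46780 \left(-49619 - \left(1844 - i \sqrt{82}\right)\right) = 46780 \left(-51463 + i \sqrt{82}\right) = -2407439140 + 46780 i \sqrt{82}$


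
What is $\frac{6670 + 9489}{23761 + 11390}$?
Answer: $\frac{16159}{35151} \approx 0.4597$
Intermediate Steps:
$\frac{6670 + 9489}{23761 + 11390} = \frac{16159}{35151}$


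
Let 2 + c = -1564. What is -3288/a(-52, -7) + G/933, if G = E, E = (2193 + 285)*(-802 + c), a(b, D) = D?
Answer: -12669208/2177 ≈ -5819.6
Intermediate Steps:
c = -1566 (c = -2 - 1564 = -1566)
E = -5867904 (E = (2193 + 285)*(-802 - 1566) = 2478*(-2368) = -5867904)
G = -5867904
-3288/a(-52, -7) + G/933 = -3288/(-7) - 5867904/933 = -3288*(-⅐) - 5867904*1/933 = 3288/7 - 1955968/311 = -12669208/2177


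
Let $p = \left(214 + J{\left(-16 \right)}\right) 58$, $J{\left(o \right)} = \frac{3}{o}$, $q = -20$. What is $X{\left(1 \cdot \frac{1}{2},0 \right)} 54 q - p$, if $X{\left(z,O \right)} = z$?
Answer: $- \frac{103529}{8} \approx -12941.0$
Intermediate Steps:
$p = \frac{99209}{8}$ ($p = \left(214 + \frac{3}{-16}\right) 58 = \left(214 + 3 \left(- \frac{1}{16}\right)\right) 58 = \left(214 - \frac{3}{16}\right) 58 = \frac{3421}{16} \cdot 58 = \frac{99209}{8} \approx 12401.0$)
$X{\left(1 \cdot \frac{1}{2},0 \right)} 54 q - p = 1 \cdot \frac{1}{2} \cdot 54 \left(-20\right) - \frac{99209}{8} = \frac{1}{2} \cdot 54 \left(-20\right) - \frac{99209}{8} = 27 \left(-20\right) - \frac{99209}{8} = -540 - \frac{99209}{8} = - \frac{103529}{8}$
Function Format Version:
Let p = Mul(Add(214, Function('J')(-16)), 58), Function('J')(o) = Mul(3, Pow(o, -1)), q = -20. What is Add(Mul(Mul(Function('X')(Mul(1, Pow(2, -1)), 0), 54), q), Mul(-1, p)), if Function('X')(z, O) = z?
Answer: Rational(-103529, 8) ≈ -12941.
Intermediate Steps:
p = Rational(99209, 8) (p = Mul(Add(214, Mul(3, Pow(-16, -1))), 58) = Mul(Add(214, Mul(3, Rational(-1, 16))), 58) = Mul(Add(214, Rational(-3, 16)), 58) = Mul(Rational(3421, 16), 58) = Rational(99209, 8) ≈ 12401.)
Add(Mul(Mul(Function('X')(Mul(1, Pow(2, -1)), 0), 54), q), Mul(-1, p)) = Add(Mul(Mul(Mul(1, Pow(2, -1)), 54), -20), Mul(-1, Rational(99209, 8))) = Add(Mul(Mul(Mul(1, Rational(1, 2)), 54), -20), Rational(-99209, 8)) = Add(Mul(Mul(Rational(1, 2), 54), -20), Rational(-99209, 8)) = Add(Mul(27, -20), Rational(-99209, 8)) = Add(-540, Rational(-99209, 8)) = Rational(-103529, 8)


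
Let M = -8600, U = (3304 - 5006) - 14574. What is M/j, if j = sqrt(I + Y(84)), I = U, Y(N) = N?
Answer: 1075*I*sqrt(253)/253 ≈ 67.585*I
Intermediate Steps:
U = -16276 (U = -1702 - 14574 = -16276)
I = -16276
j = 8*I*sqrt(253) (j = sqrt(-16276 + 84) = sqrt(-16192) = 8*I*sqrt(253) ≈ 127.25*I)
M/j = -8600*(-I*sqrt(253)/2024) = -(-1075)*I*sqrt(253)/253 = 1075*I*sqrt(253)/253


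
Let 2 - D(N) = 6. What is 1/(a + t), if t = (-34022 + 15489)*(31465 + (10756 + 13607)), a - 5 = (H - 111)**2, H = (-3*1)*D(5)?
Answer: -1/1034650518 ≈ -9.6651e-10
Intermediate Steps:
D(N) = -4 (D(N) = 2 - 1*6 = 2 - 6 = -4)
H = 12 (H = -3*1*(-4) = -3*(-4) = 12)
a = 9806 (a = 5 + (12 - 111)**2 = 5 + (-99)**2 = 5 + 9801 = 9806)
t = -1034660324 (t = -18533*(31465 + 24363) = -18533*55828 = -1034660324)
1/(a + t) = 1/(9806 - 1034660324) = 1/(-1034650518) = -1/1034650518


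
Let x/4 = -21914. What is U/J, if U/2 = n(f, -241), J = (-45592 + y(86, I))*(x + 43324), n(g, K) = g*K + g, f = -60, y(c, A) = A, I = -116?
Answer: 600/42215147 ≈ 1.4213e-5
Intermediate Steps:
x = -87656 (x = 4*(-21914) = -87656)
n(g, K) = g + K*g (n(g, K) = K*g + g = g + K*g)
J = 2026327056 (J = (-45592 - 116)*(-87656 + 43324) = -45708*(-44332) = 2026327056)
U = 28800 (U = 2*(-60*(1 - 241)) = 2*(-60*(-240)) = 2*14400 = 28800)
U/J = 28800/2026327056 = 28800*(1/2026327056) = 600/42215147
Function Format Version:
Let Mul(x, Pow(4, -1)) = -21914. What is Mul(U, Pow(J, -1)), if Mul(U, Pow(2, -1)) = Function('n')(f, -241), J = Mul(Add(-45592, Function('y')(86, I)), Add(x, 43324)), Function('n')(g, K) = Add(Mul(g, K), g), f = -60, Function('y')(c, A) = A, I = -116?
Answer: Rational(600, 42215147) ≈ 1.4213e-5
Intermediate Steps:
x = -87656 (x = Mul(4, -21914) = -87656)
Function('n')(g, K) = Add(g, Mul(K, g)) (Function('n')(g, K) = Add(Mul(K, g), g) = Add(g, Mul(K, g)))
J = 2026327056 (J = Mul(Add(-45592, -116), Add(-87656, 43324)) = Mul(-45708, -44332) = 2026327056)
U = 28800 (U = Mul(2, Mul(-60, Add(1, -241))) = Mul(2, Mul(-60, -240)) = Mul(2, 14400) = 28800)
Mul(U, Pow(J, -1)) = Mul(28800, Pow(2026327056, -1)) = Mul(28800, Rational(1, 2026327056)) = Rational(600, 42215147)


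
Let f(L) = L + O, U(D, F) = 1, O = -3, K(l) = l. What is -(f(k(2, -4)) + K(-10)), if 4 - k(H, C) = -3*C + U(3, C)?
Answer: 22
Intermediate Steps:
k(H, C) = 3 + 3*C (k(H, C) = 4 - (-3*C + 1) = 4 - (1 - 3*C) = 4 + (-1 + 3*C) = 3 + 3*C)
f(L) = -3 + L (f(L) = L - 3 = -3 + L)
-(f(k(2, -4)) + K(-10)) = -((-3 + (3 + 3*(-4))) - 10) = -((-3 + (3 - 12)) - 10) = -((-3 - 9) - 10) = -(-12 - 10) = -1*(-22) = 22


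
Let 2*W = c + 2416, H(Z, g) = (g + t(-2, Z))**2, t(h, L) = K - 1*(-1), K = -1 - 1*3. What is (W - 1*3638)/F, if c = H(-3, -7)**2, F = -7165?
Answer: -514/1433 ≈ -0.35869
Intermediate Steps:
K = -4 (K = -1 - 3 = -4)
t(h, L) = -3 (t(h, L) = -4 - 1*(-1) = -4 + 1 = -3)
H(Z, g) = (-3 + g)**2 (H(Z, g) = (g - 3)**2 = (-3 + g)**2)
c = 10000 (c = ((-3 - 7)**2)**2 = ((-10)**2)**2 = 100**2 = 10000)
W = 6208 (W = (10000 + 2416)/2 = (1/2)*12416 = 6208)
(W - 1*3638)/F = (6208 - 1*3638)/(-7165) = (6208 - 3638)*(-1/7165) = 2570*(-1/7165) = -514/1433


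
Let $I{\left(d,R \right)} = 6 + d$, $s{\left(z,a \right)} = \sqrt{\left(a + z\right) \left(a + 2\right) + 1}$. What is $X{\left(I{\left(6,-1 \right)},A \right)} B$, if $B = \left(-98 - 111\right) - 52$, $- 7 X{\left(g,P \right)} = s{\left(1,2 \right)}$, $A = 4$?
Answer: $\frac{261 \sqrt{13}}{7} \approx 134.44$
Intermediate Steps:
$s{\left(z,a \right)} = \sqrt{1 + \left(2 + a\right) \left(a + z\right)}$ ($s{\left(z,a \right)} = \sqrt{\left(a + z\right) \left(2 + a\right) + 1} = \sqrt{\left(2 + a\right) \left(a + z\right) + 1} = \sqrt{1 + \left(2 + a\right) \left(a + z\right)}$)
$X{\left(g,P \right)} = - \frac{\sqrt{13}}{7}$ ($X{\left(g,P \right)} = - \frac{\sqrt{1 + 2^{2} + 2 \cdot 2 + 2 \cdot 1 + 2 \cdot 1}}{7} = - \frac{\sqrt{1 + 4 + 4 + 2 + 2}}{7} = - \frac{\sqrt{13}}{7}$)
$B = -261$ ($B = -209 - 52 = -261$)
$X{\left(I{\left(6,-1 \right)},A \right)} B = - \frac{\sqrt{13}}{7} \left(-261\right) = \frac{261 \sqrt{13}}{7}$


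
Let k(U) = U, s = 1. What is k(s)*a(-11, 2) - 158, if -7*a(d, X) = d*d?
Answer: -1227/7 ≈ -175.29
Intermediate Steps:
a(d, X) = -d**2/7 (a(d, X) = -d*d/7 = -d**2/7)
k(s)*a(-11, 2) - 158 = 1*(-1/7*(-11)**2) - 158 = 1*(-1/7*121) - 158 = 1*(-121/7) - 158 = -121/7 - 158 = -1227/7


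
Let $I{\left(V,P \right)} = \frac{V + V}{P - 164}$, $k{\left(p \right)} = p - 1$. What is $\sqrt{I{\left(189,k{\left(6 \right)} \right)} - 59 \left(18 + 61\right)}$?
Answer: $\frac{i \sqrt{13099427}}{53} \approx 68.289 i$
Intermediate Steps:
$k{\left(p \right)} = -1 + p$
$I{\left(V,P \right)} = \frac{2 V}{-164 + P}$
$\sqrt{I{\left(189,k{\left(6 \right)} \right)} - 59 \left(18 + 61\right)} = \sqrt{2 \cdot 189 \frac{1}{-164 + \left(-1 + 6\right)} - 59 \left(18 + 61\right)} = \sqrt{2 \cdot 189 \frac{1}{-164 + 5} - 4661} = \sqrt{2 \cdot 189 \frac{1}{-159} - 4661} = \sqrt{2 \cdot 189 \left(- \frac{1}{159}\right) - 4661} = \sqrt{- \frac{126}{53} - 4661} = \sqrt{- \frac{247159}{53}} = \frac{i \sqrt{13099427}}{53}$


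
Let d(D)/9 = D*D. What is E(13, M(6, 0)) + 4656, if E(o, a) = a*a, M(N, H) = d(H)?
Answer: 4656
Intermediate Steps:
d(D) = 9*D² (d(D) = 9*(D*D) = 9*D²)
M(N, H) = 9*H²
E(o, a) = a²
E(13, M(6, 0)) + 4656 = (9*0²)² + 4656 = (9*0)² + 4656 = 0² + 4656 = 0 + 4656 = 4656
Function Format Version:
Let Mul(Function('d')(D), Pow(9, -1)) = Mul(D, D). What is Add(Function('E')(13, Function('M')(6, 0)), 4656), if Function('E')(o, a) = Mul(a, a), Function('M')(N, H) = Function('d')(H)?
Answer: 4656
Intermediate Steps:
Function('d')(D) = Mul(9, Pow(D, 2)) (Function('d')(D) = Mul(9, Mul(D, D)) = Mul(9, Pow(D, 2)))
Function('M')(N, H) = Mul(9, Pow(H, 2))
Function('E')(o, a) = Pow(a, 2)
Add(Function('E')(13, Function('M')(6, 0)), 4656) = Add(Pow(Mul(9, Pow(0, 2)), 2), 4656) = Add(Pow(Mul(9, 0), 2), 4656) = Add(Pow(0, 2), 4656) = Add(0, 4656) = 4656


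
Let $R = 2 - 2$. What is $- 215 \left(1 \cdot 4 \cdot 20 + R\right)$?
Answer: $-17200$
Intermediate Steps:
$R = 0$ ($R = 2 - 2 = 0$)
$- 215 \left(1 \cdot 4 \cdot 20 + R\right) = - 215 \left(1 \cdot 4 \cdot 20 + 0\right) = - 215 \left(4 \cdot 20 + 0\right) = - 215 \left(80 + 0\right) = \left(-215\right) 80 = -17200$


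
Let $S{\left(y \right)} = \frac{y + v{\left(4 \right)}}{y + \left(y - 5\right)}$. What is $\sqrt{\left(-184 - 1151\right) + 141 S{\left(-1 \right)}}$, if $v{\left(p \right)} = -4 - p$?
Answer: $\frac{2 i \sqrt{14133}}{7} \approx 33.966 i$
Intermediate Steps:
$S{\left(y \right)} = \frac{-8 + y}{-5 + 2 y}$ ($S{\left(y \right)} = \frac{y - 8}{y + \left(y - 5\right)} = \frac{y - 8}{y + \left(-5 + y\right)} = \frac{-8 + y}{-5 + 2 y}$)
$\sqrt{\left(-184 - 1151\right) + 141 S{\left(-1 \right)}} = \sqrt{\left(-184 - 1151\right) + 141 \frac{-8 - 1}{-5 + 2 \left(-1\right)}} = \sqrt{-1335 + 141 \frac{1}{-5 - 2} \left(-9\right)} = \sqrt{-1335 + 141 \frac{1}{-7} \left(-9\right)} = \sqrt{-1335 + 141 \left(\left(- \frac{1}{7}\right) \left(-9\right)\right)} = \sqrt{-1335 + 141 \cdot \frac{9}{7}} = \sqrt{-1335 + \frac{1269}{7}} = \sqrt{- \frac{8076}{7}} = \frac{2 i \sqrt{14133}}{7}$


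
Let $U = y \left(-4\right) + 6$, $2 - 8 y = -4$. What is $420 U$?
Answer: $1260$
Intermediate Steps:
$y = \frac{3}{4}$ ($y = \frac{1}{4} - - \frac{1}{2} = \frac{1}{4} + \frac{1}{2} = \frac{3}{4} \approx 0.75$)
$U = 3$ ($U = \frac{3}{4} \left(-4\right) + 6 = -3 + 6 = 3$)
$420 U = 420 \cdot 3 = 1260$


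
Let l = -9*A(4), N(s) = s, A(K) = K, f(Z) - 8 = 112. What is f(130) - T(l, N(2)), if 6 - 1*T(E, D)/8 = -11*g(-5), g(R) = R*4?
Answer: 1832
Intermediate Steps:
f(Z) = 120 (f(Z) = 8 + 112 = 120)
g(R) = 4*R
l = -36 (l = -9*4 = -36)
T(E, D) = -1712 (T(E, D) = 48 - (-88)*4*(-5) = 48 - (-88)*(-20) = 48 - 8*220 = 48 - 1760 = -1712)
f(130) - T(l, N(2)) = 120 - 1*(-1712) = 120 + 1712 = 1832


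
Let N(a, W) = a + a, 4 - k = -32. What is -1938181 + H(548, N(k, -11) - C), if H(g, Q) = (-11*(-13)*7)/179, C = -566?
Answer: -346933398/179 ≈ -1.9382e+6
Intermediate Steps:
k = 36 (k = 4 - 1*(-32) = 4 + 32 = 36)
N(a, W) = 2*a
H(g, Q) = 1001/179 (H(g, Q) = (143*7)*(1/179) = 1001*(1/179) = 1001/179)
-1938181 + H(548, N(k, -11) - C) = -1938181 + 1001/179 = -346933398/179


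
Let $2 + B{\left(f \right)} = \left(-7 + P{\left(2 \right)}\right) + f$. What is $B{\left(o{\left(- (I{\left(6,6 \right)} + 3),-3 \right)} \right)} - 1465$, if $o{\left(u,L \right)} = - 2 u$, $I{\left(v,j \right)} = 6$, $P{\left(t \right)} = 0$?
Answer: $-1456$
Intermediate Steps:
$B{\left(f \right)} = -9 + f$ ($B{\left(f \right)} = -2 + \left(\left(-7 + 0\right) + f\right) = -2 + \left(-7 + f\right) = -9 + f$)
$B{\left(o{\left(- (I{\left(6,6 \right)} + 3),-3 \right)} \right)} - 1465 = \left(-9 - 2 \left(- (6 + 3)\right)\right) - 1465 = \left(-9 - 2 \left(\left(-1\right) 9\right)\right) - 1465 = \left(-9 - -18\right) - 1465 = \left(-9 + 18\right) - 1465 = 9 - 1465 = -1456$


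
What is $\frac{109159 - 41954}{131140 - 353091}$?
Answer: $- \frac{67205}{221951} \approx -0.30279$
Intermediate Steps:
$\frac{109159 - 41954}{131140 - 353091} = \frac{67205}{-221951} = 67205 \left(- \frac{1}{221951}\right) = - \frac{67205}{221951}$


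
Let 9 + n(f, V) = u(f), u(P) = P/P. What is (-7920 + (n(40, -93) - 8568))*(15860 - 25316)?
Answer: 155986176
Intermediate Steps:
u(P) = 1
n(f, V) = -8 (n(f, V) = -9 + 1 = -8)
(-7920 + (n(40, -93) - 8568))*(15860 - 25316) = (-7920 + (-8 - 8568))*(15860 - 25316) = (-7920 - 8576)*(-9456) = -16496*(-9456) = 155986176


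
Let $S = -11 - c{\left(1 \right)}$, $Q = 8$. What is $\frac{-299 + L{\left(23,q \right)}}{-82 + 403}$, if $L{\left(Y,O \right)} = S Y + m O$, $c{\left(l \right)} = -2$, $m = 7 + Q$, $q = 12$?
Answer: $- \frac{326}{321} \approx -1.0156$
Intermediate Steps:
$m = 15$ ($m = 7 + 8 = 15$)
$S = -9$ ($S = -11 - -2 = -11 + 2 = -9$)
$L{\left(Y,O \right)} = - 9 Y + 15 O$
$\frac{-299 + L{\left(23,q \right)}}{-82 + 403} = \frac{-299 + \left(\left(-9\right) 23 + 15 \cdot 12\right)}{-82 + 403} = \frac{-299 + \left(-207 + 180\right)}{321} = \left(-299 - 27\right) \frac{1}{321} = \left(-326\right) \frac{1}{321} = - \frac{326}{321}$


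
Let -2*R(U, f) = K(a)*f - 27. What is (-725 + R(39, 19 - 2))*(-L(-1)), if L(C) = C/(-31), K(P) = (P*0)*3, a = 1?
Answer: 1423/62 ≈ 22.952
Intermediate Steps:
K(P) = 0 (K(P) = 0*3 = 0)
L(C) = -C/31 (L(C) = C*(-1/31) = -C/31)
R(U, f) = 27/2 (R(U, f) = -(0*f - 27)/2 = -(0 - 27)/2 = -½*(-27) = 27/2)
(-725 + R(39, 19 - 2))*(-L(-1)) = (-725 + 27/2)*(-(-1)*(-1)/31) = -(-1423)/(2*31) = -1423/2*(-1/31) = 1423/62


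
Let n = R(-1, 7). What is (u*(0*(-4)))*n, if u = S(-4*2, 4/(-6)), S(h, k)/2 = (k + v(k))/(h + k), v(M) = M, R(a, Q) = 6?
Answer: 0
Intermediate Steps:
n = 6
S(h, k) = 4*k/(h + k) (S(h, k) = 2*((k + k)/(h + k)) = 2*((2*k)/(h + k)) = 2*(2*k/(h + k)) = 4*k/(h + k))
u = 4/13 (u = 4*(4/(-6))/(-4*2 + 4/(-6)) = 4*(4*(-1/6))/(-8 + 4*(-1/6)) = 4*(-2/3)/(-8 - 2/3) = 4*(-2/3)/(-26/3) = 4*(-2/3)*(-3/26) = 4/13 ≈ 0.30769)
(u*(0*(-4)))*n = (4*(0*(-4))/13)*6 = ((4/13)*0)*6 = 0*6 = 0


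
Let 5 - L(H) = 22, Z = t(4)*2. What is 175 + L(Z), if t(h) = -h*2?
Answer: 158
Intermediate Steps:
t(h) = -2*h
Z = -16 (Z = -2*4*2 = -8*2 = -16)
L(H) = -17 (L(H) = 5 - 1*22 = 5 - 22 = -17)
175 + L(Z) = 175 - 17 = 158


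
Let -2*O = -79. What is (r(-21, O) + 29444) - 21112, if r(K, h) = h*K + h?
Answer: 7542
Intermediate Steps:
O = 79/2 (O = -½*(-79) = 79/2 ≈ 39.500)
r(K, h) = h + K*h (r(K, h) = K*h + h = h + K*h)
(r(-21, O) + 29444) - 21112 = (79*(1 - 21)/2 + 29444) - 21112 = ((79/2)*(-20) + 29444) - 21112 = (-790 + 29444) - 21112 = 28654 - 21112 = 7542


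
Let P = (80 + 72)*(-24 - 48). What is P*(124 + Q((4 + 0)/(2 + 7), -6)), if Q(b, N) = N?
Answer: -1291392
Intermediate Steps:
P = -10944 (P = 152*(-72) = -10944)
P*(124 + Q((4 + 0)/(2 + 7), -6)) = -10944*(124 - 6) = -10944*118 = -1291392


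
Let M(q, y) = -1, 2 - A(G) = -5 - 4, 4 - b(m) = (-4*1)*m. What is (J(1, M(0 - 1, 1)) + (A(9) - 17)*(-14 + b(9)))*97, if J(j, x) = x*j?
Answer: -15229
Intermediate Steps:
b(m) = 4 + 4*m (b(m) = 4 - (-4*1)*m = 4 - (-4)*m = 4 + 4*m)
A(G) = 11 (A(G) = 2 - (-5 - 4) = 2 - 1*(-9) = 2 + 9 = 11)
J(j, x) = j*x
(J(1, M(0 - 1, 1)) + (A(9) - 17)*(-14 + b(9)))*97 = (1*(-1) + (11 - 17)*(-14 + (4 + 4*9)))*97 = (-1 - 6*(-14 + (4 + 36)))*97 = (-1 - 6*(-14 + 40))*97 = (-1 - 6*26)*97 = (-1 - 156)*97 = -157*97 = -15229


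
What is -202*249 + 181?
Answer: -50117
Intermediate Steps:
-202*249 + 181 = -50298 + 181 = -50117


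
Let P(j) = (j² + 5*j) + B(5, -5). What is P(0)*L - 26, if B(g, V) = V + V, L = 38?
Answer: -406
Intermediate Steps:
B(g, V) = 2*V
P(j) = -10 + j² + 5*j (P(j) = (j² + 5*j) + 2*(-5) = (j² + 5*j) - 10 = -10 + j² + 5*j)
P(0)*L - 26 = (-10 + 0² + 5*0)*38 - 26 = (-10 + 0 + 0)*38 - 26 = -10*38 - 26 = -380 - 26 = -406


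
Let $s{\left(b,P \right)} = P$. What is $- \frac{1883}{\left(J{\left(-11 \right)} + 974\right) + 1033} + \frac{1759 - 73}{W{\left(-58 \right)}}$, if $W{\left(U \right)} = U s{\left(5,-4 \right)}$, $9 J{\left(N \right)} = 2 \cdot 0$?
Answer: $\frac{1473473}{232812} \approx 6.329$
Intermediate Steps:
$J{\left(N \right)} = 0$ ($J{\left(N \right)} = \frac{2 \cdot 0}{9} = \frac{1}{9} \cdot 0 = 0$)
$W{\left(U \right)} = - 4 U$ ($W{\left(U \right)} = U \left(-4\right) = - 4 U$)
$- \frac{1883}{\left(J{\left(-11 \right)} + 974\right) + 1033} + \frac{1759 - 73}{W{\left(-58 \right)}} = - \frac{1883}{\left(0 + 974\right) + 1033} + \frac{1759 - 73}{\left(-4\right) \left(-58\right)} = - \frac{1883}{974 + 1033} + \frac{1686}{232} = - \frac{1883}{2007} + 1686 \cdot \frac{1}{232} = \left(-1883\right) \frac{1}{2007} + \frac{843}{116} = - \frac{1883}{2007} + \frac{843}{116} = \frac{1473473}{232812}$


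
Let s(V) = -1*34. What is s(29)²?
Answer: 1156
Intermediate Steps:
s(V) = -34
s(29)² = (-34)² = 1156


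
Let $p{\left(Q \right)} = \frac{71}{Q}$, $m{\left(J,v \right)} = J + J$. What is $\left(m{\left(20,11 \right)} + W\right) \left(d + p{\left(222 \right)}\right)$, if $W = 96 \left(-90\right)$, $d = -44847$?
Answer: $\frac{42810640900}{111} \approx 3.8568 \cdot 10^{8}$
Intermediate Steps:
$m{\left(J,v \right)} = 2 J$
$W = -8640$
$\left(m{\left(20,11 \right)} + W\right) \left(d + p{\left(222 \right)}\right) = \left(2 \cdot 20 - 8640\right) \left(-44847 + \frac{71}{222}\right) = \left(40 - 8640\right) \left(-44847 + 71 \cdot \frac{1}{222}\right) = - 8600 \left(-44847 + \frac{71}{222}\right) = \left(-8600\right) \left(- \frac{9955963}{222}\right) = \frac{42810640900}{111}$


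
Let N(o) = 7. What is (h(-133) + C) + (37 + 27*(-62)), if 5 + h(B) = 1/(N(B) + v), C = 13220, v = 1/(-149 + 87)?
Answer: 5013336/433 ≈ 11578.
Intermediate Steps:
v = -1/62 (v = 1/(-62) = -1/62 ≈ -0.016129)
h(B) = -2103/433 (h(B) = -5 + 1/(7 - 1/62) = -5 + 1/(433/62) = -5 + 62/433 = -2103/433)
(h(-133) + C) + (37 + 27*(-62)) = (-2103/433 + 13220) + (37 + 27*(-62)) = 5722157/433 + (37 - 1674) = 5722157/433 - 1637 = 5013336/433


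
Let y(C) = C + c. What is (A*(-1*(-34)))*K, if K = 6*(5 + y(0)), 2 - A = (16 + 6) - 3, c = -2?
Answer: -10404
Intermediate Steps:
A = -17 (A = 2 - ((16 + 6) - 3) = 2 - (22 - 3) = 2 - 1*19 = 2 - 19 = -17)
y(C) = -2 + C (y(C) = C - 2 = -2 + C)
K = 18 (K = 6*(5 + (-2 + 0)) = 6*(5 - 2) = 6*3 = 18)
(A*(-1*(-34)))*K = -(-17)*(-34)*18 = -17*34*18 = -578*18 = -10404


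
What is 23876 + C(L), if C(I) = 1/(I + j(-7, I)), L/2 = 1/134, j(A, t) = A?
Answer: 11173901/468 ≈ 23876.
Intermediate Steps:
L = 1/67 (L = 2/134 = 2*(1/134) = 1/67 ≈ 0.014925)
C(I) = 1/(-7 + I) (C(I) = 1/(I - 7) = 1/(-7 + I))
23876 + C(L) = 23876 + 1/(-7 + 1/67) = 23876 + 1/(-468/67) = 23876 - 67/468 = 11173901/468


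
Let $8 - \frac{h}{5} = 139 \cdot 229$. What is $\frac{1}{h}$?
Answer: $- \frac{1}{159115} \approx -6.2848 \cdot 10^{-6}$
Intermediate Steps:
$h = -159115$ ($h = 40 - 5 \cdot 139 \cdot 229 = 40 - 159155 = -159115$)
$\frac{1}{h} = \frac{1}{-159115} = - \frac{1}{159115}$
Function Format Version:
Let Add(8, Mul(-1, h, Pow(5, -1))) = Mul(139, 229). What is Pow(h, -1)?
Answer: Rational(-1, 159115) ≈ -6.2848e-6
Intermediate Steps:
h = -159115 (h = Add(40, Mul(-5, Mul(139, 229))) = Add(40, Mul(-5, 31831)) = Add(40, -159155) = -159115)
Pow(h, -1) = Pow(-159115, -1) = Rational(-1, 159115)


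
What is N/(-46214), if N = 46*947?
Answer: -21781/23107 ≈ -0.94261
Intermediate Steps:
N = 43562
N/(-46214) = 43562/(-46214) = 43562*(-1/46214) = -21781/23107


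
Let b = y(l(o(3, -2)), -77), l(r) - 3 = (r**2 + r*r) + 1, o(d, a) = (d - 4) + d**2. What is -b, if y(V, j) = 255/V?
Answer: -85/44 ≈ -1.9318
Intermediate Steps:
o(d, a) = -4 + d + d**2 (o(d, a) = (-4 + d) + d**2 = -4 + d + d**2)
l(r) = 4 + 2*r**2 (l(r) = 3 + ((r**2 + r*r) + 1) = 3 + ((r**2 + r**2) + 1) = 3 + (2*r**2 + 1) = 3 + (1 + 2*r**2) = 4 + 2*r**2)
b = 85/44 (b = 255/(4 + 2*(-4 + 3 + 3**2)**2) = 255/(4 + 2*(-4 + 3 + 9)**2) = 255/(4 + 2*8**2) = 255/(4 + 2*64) = 255/(4 + 128) = 255/132 = 255*(1/132) = 85/44 ≈ 1.9318)
-b = -1*85/44 = -85/44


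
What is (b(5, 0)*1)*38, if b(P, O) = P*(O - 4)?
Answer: -760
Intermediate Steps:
b(P, O) = P*(-4 + O)
(b(5, 0)*1)*38 = ((5*(-4 + 0))*1)*38 = ((5*(-4))*1)*38 = -20*1*38 = -20*38 = -760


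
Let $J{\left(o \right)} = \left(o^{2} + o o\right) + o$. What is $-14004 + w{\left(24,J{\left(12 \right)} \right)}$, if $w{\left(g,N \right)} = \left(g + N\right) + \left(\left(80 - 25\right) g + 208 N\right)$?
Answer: $50040$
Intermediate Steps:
$J{\left(o \right)} = o + 2 o^{2}$ ($J{\left(o \right)} = \left(o^{2} + o^{2}\right) + o = 2 o^{2} + o = o + 2 o^{2}$)
$w{\left(g,N \right)} = 56 g + 209 N$ ($w{\left(g,N \right)} = \left(N + g\right) + \left(55 g + 208 N\right) = 56 g + 209 N$)
$-14004 + w{\left(24,J{\left(12 \right)} \right)} = -14004 + \left(56 \cdot 24 + 209 \cdot 12 \left(1 + 2 \cdot 12\right)\right) = -14004 + \left(1344 + 209 \cdot 12 \left(1 + 24\right)\right) = -14004 + \left(1344 + 209 \cdot 12 \cdot 25\right) = -14004 + \left(1344 + 209 \cdot 300\right) = -14004 + \left(1344 + 62700\right) = -14004 + 64044 = 50040$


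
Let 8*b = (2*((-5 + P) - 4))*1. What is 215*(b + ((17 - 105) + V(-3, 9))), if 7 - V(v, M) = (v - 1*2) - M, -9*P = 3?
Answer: -44720/3 ≈ -14907.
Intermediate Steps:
P = -⅓ (P = -⅑*3 = -⅓ ≈ -0.33333)
V(v, M) = 9 + M - v (V(v, M) = 7 - ((v - 1*2) - M) = 7 - ((v - 2) - M) = 7 - ((-2 + v) - M) = 7 - (-2 + v - M) = 7 + (2 + M - v) = 9 + M - v)
b = -7/3 (b = ((2*((-5 - ⅓) - 4))*1)/8 = ((2*(-16/3 - 4))*1)/8 = ((2*(-28/3))*1)/8 = (-56/3*1)/8 = (⅛)*(-56/3) = -7/3 ≈ -2.3333)
215*(b + ((17 - 105) + V(-3, 9))) = 215*(-7/3 + ((17 - 105) + (9 + 9 - 1*(-3)))) = 215*(-7/3 + (-88 + (9 + 9 + 3))) = 215*(-7/3 + (-88 + 21)) = 215*(-7/3 - 67) = 215*(-208/3) = -44720/3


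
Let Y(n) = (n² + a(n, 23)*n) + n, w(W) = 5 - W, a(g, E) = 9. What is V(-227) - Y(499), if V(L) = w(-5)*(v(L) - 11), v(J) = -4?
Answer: -254141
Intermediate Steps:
Y(n) = n² + 10*n (Y(n) = (n² + 9*n) + n = n² + 10*n)
V(L) = -150 (V(L) = (5 - 1*(-5))*(-4 - 11) = (5 + 5)*(-15) = 10*(-15) = -150)
V(-227) - Y(499) = -150 - 499*(10 + 499) = -150 - 499*509 = -150 - 1*253991 = -150 - 253991 = -254141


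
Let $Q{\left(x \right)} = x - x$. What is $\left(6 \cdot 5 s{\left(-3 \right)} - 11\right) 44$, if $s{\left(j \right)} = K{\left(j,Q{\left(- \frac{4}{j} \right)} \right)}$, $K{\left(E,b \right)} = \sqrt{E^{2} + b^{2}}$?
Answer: $3476$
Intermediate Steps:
$Q{\left(x \right)} = 0$
$s{\left(j \right)} = \sqrt{j^{2}}$ ($s{\left(j \right)} = \sqrt{j^{2} + 0^{2}} = \sqrt{j^{2} + 0} = \sqrt{j^{2}}$)
$\left(6 \cdot 5 s{\left(-3 \right)} - 11\right) 44 = \left(6 \cdot 5 \sqrt{\left(-3\right)^{2}} - 11\right) 44 = \left(30 \sqrt{9} - 11\right) 44 = \left(30 \cdot 3 - 11\right) 44 = \left(90 - 11\right) 44 = 79 \cdot 44 = 3476$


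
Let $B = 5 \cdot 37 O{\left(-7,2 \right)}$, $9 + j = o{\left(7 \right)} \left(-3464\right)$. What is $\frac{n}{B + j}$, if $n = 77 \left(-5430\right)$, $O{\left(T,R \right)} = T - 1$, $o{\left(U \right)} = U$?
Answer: $\frac{139370}{8579} \approx 16.245$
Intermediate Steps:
$O{\left(T,R \right)} = -1 + T$ ($O{\left(T,R \right)} = T - 1 = -1 + T$)
$j = -24257$ ($j = -9 + 7 \left(-3464\right) = -9 - 24248 = -24257$)
$B = -1480$ ($B = 5 \cdot 37 \left(-1 - 7\right) = 185 \left(-8\right) = -1480$)
$n = -418110$
$\frac{n}{B + j} = - \frac{418110}{-1480 - 24257} = - \frac{418110}{-25737} = \left(-418110\right) \left(- \frac{1}{25737}\right) = \frac{139370}{8579}$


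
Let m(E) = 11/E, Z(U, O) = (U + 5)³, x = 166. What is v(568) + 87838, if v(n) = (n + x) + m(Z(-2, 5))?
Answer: 2391455/27 ≈ 88572.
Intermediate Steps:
Z(U, O) = (5 + U)³
v(n) = 4493/27 + n (v(n) = (n + 166) + 11/((5 - 2)³) = (166 + n) + 11/(3³) = (166 + n) + 11/27 = 4493/27 + n)
v(568) + 87838 = (4493/27 + 568) + 87838 = 19829/27 + 87838 = 2391455/27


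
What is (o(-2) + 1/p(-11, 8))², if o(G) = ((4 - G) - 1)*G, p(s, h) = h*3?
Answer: 57121/576 ≈ 99.168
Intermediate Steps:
p(s, h) = 3*h
o(G) = G*(3 - G) (o(G) = (3 - G)*G = G*(3 - G))
(o(-2) + 1/p(-11, 8))² = (-2*(3 - 1*(-2)) + 1/(3*8))² = (-2*(3 + 2) + 1/24)² = (-2*5 + 1/24)² = (-10 + 1/24)² = (-239/24)² = 57121/576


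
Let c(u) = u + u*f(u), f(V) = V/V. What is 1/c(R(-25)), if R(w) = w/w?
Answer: ½ ≈ 0.50000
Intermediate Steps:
f(V) = 1
R(w) = 1
c(u) = 2*u (c(u) = u + u*1 = u + u = 2*u)
1/c(R(-25)) = 1/(2*1) = 1/2 = ½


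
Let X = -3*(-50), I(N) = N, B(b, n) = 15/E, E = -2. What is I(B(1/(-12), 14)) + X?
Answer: 285/2 ≈ 142.50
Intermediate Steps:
B(b, n) = -15/2 (B(b, n) = 15/(-2) = 15*(-1/2) = -15/2)
X = 150
I(B(1/(-12), 14)) + X = -15/2 + 150 = 285/2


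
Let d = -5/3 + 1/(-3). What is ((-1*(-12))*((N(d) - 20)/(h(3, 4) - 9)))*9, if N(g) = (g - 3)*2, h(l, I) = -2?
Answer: 3240/11 ≈ 294.55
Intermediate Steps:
d = -2 (d = -5*1/3 + 1*(-1/3) = -5/3 - 1/3 = -2)
N(g) = -6 + 2*g (N(g) = (-3 + g)*2 = -6 + 2*g)
((-1*(-12))*((N(d) - 20)/(h(3, 4) - 9)))*9 = ((-1*(-12))*(((-6 + 2*(-2)) - 20)/(-2 - 9)))*9 = (12*(((-6 - 4) - 20)/(-11)))*9 = (12*((-10 - 20)*(-1/11)))*9 = (12*(-30*(-1/11)))*9 = (12*(30/11))*9 = (360/11)*9 = 3240/11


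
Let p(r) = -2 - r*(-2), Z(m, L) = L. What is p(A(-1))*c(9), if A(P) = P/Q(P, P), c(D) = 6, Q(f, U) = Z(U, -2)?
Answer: -6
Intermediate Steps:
Q(f, U) = -2
A(P) = -P/2 (A(P) = P/(-2) = P*(-½) = -P/2)
p(r) = -2 + 2*r
p(A(-1))*c(9) = (-2 + 2*(-½*(-1)))*6 = (-2 + 2*(½))*6 = (-2 + 1)*6 = -1*6 = -6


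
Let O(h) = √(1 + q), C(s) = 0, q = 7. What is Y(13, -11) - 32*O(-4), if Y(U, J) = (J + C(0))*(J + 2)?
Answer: 99 - 64*√2 ≈ 8.4903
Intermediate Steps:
O(h) = 2*√2 (O(h) = √(1 + 7) = √8 = 2*√2)
Y(U, J) = J*(2 + J) (Y(U, J) = (J + 0)*(J + 2) = J*(2 + J))
Y(13, -11) - 32*O(-4) = -11*(2 - 11) - 64*√2 = -11*(-9) - 64*√2 = 99 - 64*√2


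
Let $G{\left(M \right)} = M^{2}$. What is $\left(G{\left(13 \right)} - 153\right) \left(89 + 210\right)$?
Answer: $4784$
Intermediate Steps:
$\left(G{\left(13 \right)} - 153\right) \left(89 + 210\right) = \left(13^{2} - 153\right) \left(89 + 210\right) = \left(169 - 153\right) 299 = 16 \cdot 299 = 4784$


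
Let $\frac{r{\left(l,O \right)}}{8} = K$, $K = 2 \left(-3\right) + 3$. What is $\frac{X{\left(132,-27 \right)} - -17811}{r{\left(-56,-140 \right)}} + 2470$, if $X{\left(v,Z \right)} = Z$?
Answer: $1729$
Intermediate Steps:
$K = -3$ ($K = -6 + 3 = -3$)
$r{\left(l,O \right)} = -24$ ($r{\left(l,O \right)} = 8 \left(-3\right) = -24$)
$\frac{X{\left(132,-27 \right)} - -17811}{r{\left(-56,-140 \right)}} + 2470 = \frac{-27 - -17811}{-24} + 2470 = \left(-27 + 17811\right) \left(- \frac{1}{24}\right) + 2470 = 17784 \left(- \frac{1}{24}\right) + 2470 = -741 + 2470 = 1729$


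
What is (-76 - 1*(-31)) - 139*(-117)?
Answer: 16218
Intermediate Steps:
(-76 - 1*(-31)) - 139*(-117) = (-76 + 31) + 16263 = -45 + 16263 = 16218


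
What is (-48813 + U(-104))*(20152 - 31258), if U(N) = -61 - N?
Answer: 541639620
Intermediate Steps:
(-48813 + U(-104))*(20152 - 31258) = (-48813 + (-61 - 1*(-104)))*(20152 - 31258) = (-48813 + (-61 + 104))*(-11106) = (-48813 + 43)*(-11106) = -48770*(-11106) = 541639620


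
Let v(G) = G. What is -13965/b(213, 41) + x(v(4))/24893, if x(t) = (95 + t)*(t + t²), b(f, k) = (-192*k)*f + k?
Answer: 66681579/758872157 ≈ 0.087869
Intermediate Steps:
b(f, k) = k - 192*f*k (b(f, k) = -192*f*k + k = k - 192*f*k)
-13965/b(213, 41) + x(v(4))/24893 = -13965*1/(41*(1 - 192*213)) + (4*(95 + 4² + 96*4))/24893 = -13965*1/(41*(1 - 40896)) + (4*(95 + 16 + 384))*(1/24893) = -13965/(41*(-40895)) + (4*495)*(1/24893) = -13965/(-1676695) + 1980*(1/24893) = -13965*(-1/1676695) + 180/2263 = 2793/335339 + 180/2263 = 66681579/758872157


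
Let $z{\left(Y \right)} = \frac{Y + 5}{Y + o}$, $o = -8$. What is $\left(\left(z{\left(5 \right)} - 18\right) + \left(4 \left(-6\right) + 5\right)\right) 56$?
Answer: $- \frac{6776}{3} \approx -2258.7$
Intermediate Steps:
$z{\left(Y \right)} = \frac{5 + Y}{-8 + Y}$ ($z{\left(Y \right)} = \frac{Y + 5}{Y - 8} = \frac{5 + Y}{-8 + Y}$)
$\left(\left(z{\left(5 \right)} - 18\right) + \left(4 \left(-6\right) + 5\right)\right) 56 = \left(\left(\frac{5 + 5}{-8 + 5} - 18\right) + \left(4 \left(-6\right) + 5\right)\right) 56 = \left(\left(\frac{1}{-3} \cdot 10 - 18\right) + \left(-24 + 5\right)\right) 56 = \left(\left(\left(- \frac{1}{3}\right) 10 - 18\right) - 19\right) 56 = \left(\left(- \frac{10}{3} - 18\right) - 19\right) 56 = \left(- \frac{64}{3} - 19\right) 56 = \left(- \frac{121}{3}\right) 56 = - \frac{6776}{3}$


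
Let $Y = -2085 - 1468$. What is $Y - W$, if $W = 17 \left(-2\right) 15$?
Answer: $-3043$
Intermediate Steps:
$W = -510$ ($W = \left(-34\right) 15 = -510$)
$Y = -3553$ ($Y = -2085 - 1468 = -3553$)
$Y - W = -3553 - -510 = -3553 + 510 = -3043$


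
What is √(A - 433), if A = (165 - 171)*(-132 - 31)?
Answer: √545 ≈ 23.345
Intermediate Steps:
A = 978 (A = -6*(-163) = 978)
√(A - 433) = √(978 - 433) = √545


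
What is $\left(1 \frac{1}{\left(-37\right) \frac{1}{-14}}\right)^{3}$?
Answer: $\frac{2744}{50653} \approx 0.054173$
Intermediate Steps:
$\left(1 \frac{1}{\left(-37\right) \frac{1}{-14}}\right)^{3} = \left(1 \frac{1}{\left(-37\right) \left(- \frac{1}{14}\right)}\right)^{3} = \left(1 \frac{1}{\frac{37}{14}}\right)^{3} = \left(1 \cdot \frac{14}{37}\right)^{3} = \left(\frac{14}{37}\right)^{3} = \frac{2744}{50653}$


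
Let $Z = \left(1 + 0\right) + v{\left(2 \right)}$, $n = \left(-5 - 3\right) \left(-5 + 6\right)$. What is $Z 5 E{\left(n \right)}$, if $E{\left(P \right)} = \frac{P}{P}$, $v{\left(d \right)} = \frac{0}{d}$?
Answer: $5$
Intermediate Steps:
$n = -8$ ($n = \left(-8\right) 1 = -8$)
$v{\left(d \right)} = 0$
$Z = 1$ ($Z = \left(1 + 0\right) + 0 = 1 + 0 = 1$)
$E{\left(P \right)} = 1$
$Z 5 E{\left(n \right)} = 1 \cdot 5 \cdot 1 = 5 \cdot 1 = 5$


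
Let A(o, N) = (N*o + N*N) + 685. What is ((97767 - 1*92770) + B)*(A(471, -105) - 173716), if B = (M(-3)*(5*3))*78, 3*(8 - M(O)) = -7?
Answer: -3613234107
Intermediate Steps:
M(O) = 31/3 (M(O) = 8 - ⅓*(-7) = 8 + 7/3 = 31/3)
A(o, N) = 685 + N² + N*o (A(o, N) = (N*o + N²) + 685 = (N² + N*o) + 685 = 685 + N² + N*o)
B = 12090 (B = (31*(5*3)/3)*78 = ((31/3)*15)*78 = 155*78 = 12090)
((97767 - 1*92770) + B)*(A(471, -105) - 173716) = ((97767 - 1*92770) + 12090)*((685 + (-105)² - 105*471) - 173716) = ((97767 - 92770) + 12090)*((685 + 11025 - 49455) - 173716) = (4997 + 12090)*(-37745 - 173716) = 17087*(-211461) = -3613234107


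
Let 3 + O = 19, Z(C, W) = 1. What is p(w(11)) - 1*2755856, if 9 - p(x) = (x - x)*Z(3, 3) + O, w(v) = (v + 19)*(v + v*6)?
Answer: -2755863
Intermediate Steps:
O = 16 (O = -3 + 19 = 16)
w(v) = 7*v*(19 + v) (w(v) = (19 + v)*(v + 6*v) = (19 + v)*(7*v) = 7*v*(19 + v))
p(x) = -7 (p(x) = 9 - ((x - x)*1 + 16) = 9 - (0*1 + 16) = 9 - (0 + 16) = 9 - 1*16 = 9 - 16 = -7)
p(w(11)) - 1*2755856 = -7 - 1*2755856 = -7 - 2755856 = -2755863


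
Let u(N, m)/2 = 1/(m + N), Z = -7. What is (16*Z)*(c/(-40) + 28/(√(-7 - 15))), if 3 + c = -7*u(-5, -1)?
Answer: -28/15 + 1568*I*√22/11 ≈ -1.8667 + 668.6*I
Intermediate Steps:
u(N, m) = 2/(N + m) (u(N, m) = 2/(m + N) = 2/(N + m))
c = -⅔ (c = -3 - 14/(-5 - 1) = -3 - 14/(-6) = -3 - 14*(-1)/6 = -3 - 7*(-⅓) = -3 + 7/3 = -⅔ ≈ -0.66667)
(16*Z)*(c/(-40) + 28/(√(-7 - 15))) = (16*(-7))*(-⅔/(-40) + 28/(√(-7 - 15))) = -112*(-⅔*(-1/40) + 28/(√(-22))) = -112*(1/60 + 28/((I*√22))) = -112*(1/60 + 28*(-I*√22/22)) = -112*(1/60 - 14*I*√22/11) = -28/15 + 1568*I*√22/11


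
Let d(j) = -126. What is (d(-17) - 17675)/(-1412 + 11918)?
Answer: -17801/10506 ≈ -1.6944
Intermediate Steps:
(d(-17) - 17675)/(-1412 + 11918) = (-126 - 17675)/(-1412 + 11918) = -17801/10506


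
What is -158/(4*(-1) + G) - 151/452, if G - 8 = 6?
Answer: -36463/2260 ≈ -16.134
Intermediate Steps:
G = 14 (G = 8 + 6 = 14)
-158/(4*(-1) + G) - 151/452 = -158/(4*(-1) + 14) - 151/452 = -158/(-4 + 14) - 151*1/452 = -158/10 - 151/452 = -158*⅒ - 151/452 = -79/5 - 151/452 = -36463/2260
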